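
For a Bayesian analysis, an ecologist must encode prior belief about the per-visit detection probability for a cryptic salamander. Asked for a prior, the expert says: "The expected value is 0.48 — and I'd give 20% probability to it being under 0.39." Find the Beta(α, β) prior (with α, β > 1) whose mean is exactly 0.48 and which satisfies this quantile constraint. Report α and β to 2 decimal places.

α ≈ 10.58, β ≈ 11.46

With mean 0.48 fixed, write α = 0.48s, β = 0.52s where s = α+β.
Need P(θ < 0.39) = 0.2 under Beta(0.48s, 0.52s). Normal approximation: (q−m)/√(m(1−m)/s) ≈ z_{0.2} = -0.842, so s ≈ 0.48·0.52·(-0.842)²/(0.39−0.48)² = 21.8.
At s = 21.8: P(θ<0.39) ≈ 0.201. Adjusting to match 0.2 gives s ≈ 22.04.
So α = 0.48·22.04 ≈ 10.58, β = 0.52·22.04 ≈ 11.46.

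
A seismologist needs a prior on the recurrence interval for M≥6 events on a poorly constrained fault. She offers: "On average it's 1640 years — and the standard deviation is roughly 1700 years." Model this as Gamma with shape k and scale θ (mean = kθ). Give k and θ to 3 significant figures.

For Gamma(k, scale θ): mean = kθ, variance = kθ², so CV = 1/√k.
CV = SD/mean = 1700/1640 = 1.037, hence k = 1/CV² = 0.931.
Then θ = mean/k = 1640/0.931 = 1760.

k ≈ 0.931, θ ≈ 1760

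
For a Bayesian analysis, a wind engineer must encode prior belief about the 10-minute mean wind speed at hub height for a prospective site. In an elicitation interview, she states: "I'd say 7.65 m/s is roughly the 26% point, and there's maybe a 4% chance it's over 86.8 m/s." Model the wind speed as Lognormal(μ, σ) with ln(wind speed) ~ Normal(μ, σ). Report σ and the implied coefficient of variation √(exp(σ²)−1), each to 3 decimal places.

σ ≈ 1.015, CV ≈ 1.341

If T ~ Lognormal(μ,σ) then ln T ~ Normal(μ,σ), so the p-quantile of ln T is μ + z_p·σ.
ln(7.65) = 2.035 and ln(86.8) = 4.464; z_{0.26} = -0.6433, z_{0.96} = 1.751.
σ = (4.464 − 2.035)/(1.751 − (-0.6433)) = 1.015.
μ = 2.035 − (-0.6433)·1.015 = 2.687.
CV = √(exp(σ²)−1) = √(exp(1.0293)−1) = 1.341.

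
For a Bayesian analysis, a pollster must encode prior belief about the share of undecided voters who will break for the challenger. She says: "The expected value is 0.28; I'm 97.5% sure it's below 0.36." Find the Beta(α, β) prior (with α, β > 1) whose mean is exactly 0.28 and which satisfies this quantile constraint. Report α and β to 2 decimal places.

α ≈ 36.33, β ≈ 93.41

With mean 0.28 fixed, write α = 0.28s, β = 0.72s where s = α+β.
Need P(θ < 0.36) = 0.975 under Beta(0.28s, 0.72s). Normal approximation: (q−m)/√(m(1−m)/s) ≈ z_{0.975} = 1.96, so s ≈ 0.28·0.72·(1.96)²/(0.36−0.28)² = 121.0.
At s = 121.0: P(θ<0.36) ≈ 0.971. Adjusting to match 0.975 gives s ≈ 129.74.
So α = 0.28·129.74 ≈ 36.33, β = 0.72·129.74 ≈ 93.41.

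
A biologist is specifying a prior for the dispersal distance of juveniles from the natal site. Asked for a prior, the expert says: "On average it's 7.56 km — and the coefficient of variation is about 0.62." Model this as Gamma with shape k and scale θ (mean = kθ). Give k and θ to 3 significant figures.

k ≈ 2.6, θ ≈ 2.91

For Gamma(k, scale θ): mean = kθ, variance = kθ², so CV = 1/√k.
CV = 0.62, hence k = 1/CV² = 2.6.
Then θ = mean/k = 7.56/2.6 = 2.91.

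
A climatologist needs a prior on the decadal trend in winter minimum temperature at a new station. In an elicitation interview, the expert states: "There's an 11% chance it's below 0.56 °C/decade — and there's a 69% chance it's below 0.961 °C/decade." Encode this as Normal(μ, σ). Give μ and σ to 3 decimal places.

For Normal(μ,σ), the p-quantile is μ + z_p·σ. Here z_{0.11} = -1.227, z_{0.69} = 0.4959.
So 0.56 = μ − 1.227σ and 0.961 = μ + 0.4959σ.
Subtracting: σ = (0.961 − 0.56)/(0.4959 − (-1.227)) = 0.233.
Then μ = 0.56 − (-1.227)·0.233 = 0.846.

μ = 0.846, σ = 0.233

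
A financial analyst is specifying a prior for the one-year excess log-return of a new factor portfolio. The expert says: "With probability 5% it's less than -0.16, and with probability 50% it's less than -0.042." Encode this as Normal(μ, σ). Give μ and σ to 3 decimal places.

For Normal(μ,σ), the p-quantile is μ + z_p·σ. Here z_{0.05} = -1.645, z_{0.5} = 0.
So -0.16 = μ − 1.645σ and -0.042 = μ + 0σ.
Subtracting: σ = (-0.042 − -0.16)/(0 − (-1.645)) = 0.072.
Then μ = -0.16 − (-1.645)·0.072 = -0.042.

μ = -0.042, σ = 0.072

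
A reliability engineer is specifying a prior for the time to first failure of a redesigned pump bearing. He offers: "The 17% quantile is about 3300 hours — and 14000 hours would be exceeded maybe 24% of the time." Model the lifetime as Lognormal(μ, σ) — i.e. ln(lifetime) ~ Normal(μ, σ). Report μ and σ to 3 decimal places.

μ ≈ 8.932, σ ≈ 0.870

If T ~ Lognormal(μ,σ) then ln T ~ Normal(μ,σ), so the p-quantile of ln T is μ + z_p·σ.
ln(3300) = 8.102 and ln(14000) = 9.547; z_{0.17} = -0.9542, z_{0.76} = 0.7063.
σ = (9.547 − 8.102)/(0.7063 − (-0.9542)) = 0.870.
μ = 8.102 − (-0.9542)·0.870 = 8.932.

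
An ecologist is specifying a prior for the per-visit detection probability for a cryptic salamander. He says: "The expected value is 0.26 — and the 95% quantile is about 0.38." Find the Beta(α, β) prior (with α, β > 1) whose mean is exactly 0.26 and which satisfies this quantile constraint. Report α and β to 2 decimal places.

α ≈ 10.29, β ≈ 29.29

With mean 0.26 fixed, write α = 0.26s, β = 0.74s where s = α+β.
Need P(θ < 0.38) = 0.95 under Beta(0.26s, 0.74s). Normal approximation: (q−m)/√(m(1−m)/s) ≈ z_{0.95} = 1.64, so s ≈ 0.26·0.74·(1.64)²/(0.38−0.26)² = 36.1.
At s = 36.1: P(θ<0.38) ≈ 0.943. Adjusting to match 0.95 gives s ≈ 39.58.
So α = 0.26·39.58 ≈ 10.29, β = 0.74·39.58 ≈ 29.29.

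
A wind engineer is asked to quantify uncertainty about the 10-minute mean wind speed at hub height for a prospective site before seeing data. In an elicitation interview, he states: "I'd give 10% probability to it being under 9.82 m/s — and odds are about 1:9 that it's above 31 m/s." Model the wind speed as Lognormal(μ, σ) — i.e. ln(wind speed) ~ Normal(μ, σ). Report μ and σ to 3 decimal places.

μ ≈ 2.859, σ ≈ 0.449

If T ~ Lognormal(μ,σ) then ln T ~ Normal(μ,σ), so the p-quantile of ln T is μ + z_p·σ.
ln(9.82) = 2.284 and ln(31) = 3.434; z_{0.1} = -1.282, z_{0.9} = 1.282.
σ = (3.434 − 2.284)/(1.282 − (-1.282)) = 0.449.
μ = 2.284 − (-1.282)·0.449 = 2.859.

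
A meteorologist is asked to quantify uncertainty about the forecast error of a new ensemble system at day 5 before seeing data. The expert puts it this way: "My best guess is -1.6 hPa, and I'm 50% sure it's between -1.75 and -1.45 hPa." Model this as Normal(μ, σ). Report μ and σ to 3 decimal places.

μ = -1.600, σ = 0.222

A symmetric 50% interval runs μ ± z·σ with z = 0.6745.
Half-width = 0.15, so σ = 0.15/0.6745 = 0.222.
μ is the stated best guess, -1.600.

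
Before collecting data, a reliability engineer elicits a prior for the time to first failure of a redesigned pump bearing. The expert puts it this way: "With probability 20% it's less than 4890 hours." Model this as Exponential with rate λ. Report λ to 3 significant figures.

P(T < 4890.0) = 1 − e^(−λ·4890.0) = 0.2, so λ = −ln(1−0.2)/4890.0 = −ln(0.8)/4890.0 = 4.56e-05.

λ ≈ 4.56e-05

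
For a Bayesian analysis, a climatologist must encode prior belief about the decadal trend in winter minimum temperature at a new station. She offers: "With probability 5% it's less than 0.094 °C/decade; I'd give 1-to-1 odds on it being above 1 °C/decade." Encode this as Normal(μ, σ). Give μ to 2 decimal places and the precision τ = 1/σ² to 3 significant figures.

The p-quantile of Normal(μ,σ) is μ + z_p·σ, with z_{0.05} = -1.645 and z_{0.5} = 0.
Eliminate σ: μ = (z₂·x₁ − z₁·x₂)/(z₂ − z₁) = (0·0.094 − (-1.645)·1)/1.645 = 1.00.
Then σ = (x₂ − x₁)/(z₂ − z₁) = (1 − 0.094)/1.645 = 0.55.
Precision τ = 1/σ² = 1/0.5508² = 3.3.

μ = 1.00, τ = 3.3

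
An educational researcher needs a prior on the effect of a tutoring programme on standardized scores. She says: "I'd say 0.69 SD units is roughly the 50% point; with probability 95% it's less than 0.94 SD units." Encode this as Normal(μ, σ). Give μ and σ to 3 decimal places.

For Normal(μ,σ), the p-quantile is μ + z_p·σ. Here z_{0.5} = 0, z_{0.95} = 1.645.
So 0.69 = μ + 0σ and 0.94 = μ + 1.645σ.
Subtracting: σ = (0.94 − 0.69)/(1.645 − (0)) = 0.152.
Then μ = 0.69 − (0)·0.152 = 0.690.

μ = 0.690, σ = 0.152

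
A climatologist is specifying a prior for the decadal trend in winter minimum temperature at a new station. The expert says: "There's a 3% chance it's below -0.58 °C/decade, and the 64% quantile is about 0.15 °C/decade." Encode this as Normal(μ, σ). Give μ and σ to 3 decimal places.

μ = 0.033, σ = 0.326

For Normal(μ,σ), the p-quantile is μ + z_p·σ. Here z_{0.03} = -1.881, z_{0.64} = 0.3585.
So -0.58 = μ − 1.881σ and 0.15 = μ + 0.3585σ.
Subtracting: σ = (0.15 − -0.58)/(0.3585 − (-1.881)) = 0.326.
Then μ = -0.58 − (-1.881)·0.326 = 0.033.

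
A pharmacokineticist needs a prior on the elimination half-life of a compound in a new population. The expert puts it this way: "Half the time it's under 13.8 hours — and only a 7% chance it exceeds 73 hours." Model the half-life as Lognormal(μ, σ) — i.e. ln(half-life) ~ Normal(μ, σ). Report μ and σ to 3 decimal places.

μ ≈ 2.625, σ ≈ 1.129

If T ~ Lognormal(μ,σ) then ln T ~ Normal(μ,σ), so the p-quantile of ln T is μ + z_p·σ.
ln(13.8) = 2.625 and ln(73) = 4.29; z_{0.5} = 0, z_{0.93} = 1.476.
σ = (4.29 − 2.625)/(1.476 − (0)) = 1.129.
μ = 2.625 − (0)·1.129 = 2.625.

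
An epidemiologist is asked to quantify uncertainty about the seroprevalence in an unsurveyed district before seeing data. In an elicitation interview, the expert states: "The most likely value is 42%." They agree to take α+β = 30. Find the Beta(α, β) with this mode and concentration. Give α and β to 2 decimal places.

α = 12.76, β = 17.24

For α,β > 1 the Beta mode is (α−1)/(α+β−2). With α+β = 30, the mode is (α−1)/28.
Set (α−1)/28 = 0.42 → α = 1 + 0.42·28 = 12.76.
β = 30 − α = 17.24.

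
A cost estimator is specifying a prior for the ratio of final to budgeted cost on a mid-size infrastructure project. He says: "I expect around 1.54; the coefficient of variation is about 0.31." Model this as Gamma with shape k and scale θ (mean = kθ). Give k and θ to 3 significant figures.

k ≈ 10.4, θ ≈ 0.148

For Gamma(k, scale θ): mean = kθ, variance = kθ², so CV = 1/√k.
CV = 0.31, hence k = 1/CV² = 10.4.
Then θ = mean/k = 1.54/10.4 = 0.148.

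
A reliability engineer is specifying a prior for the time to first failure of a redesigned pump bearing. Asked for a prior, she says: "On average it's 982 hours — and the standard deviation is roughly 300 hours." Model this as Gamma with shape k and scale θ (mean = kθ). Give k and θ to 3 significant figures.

k ≈ 10.7, θ ≈ 91.6

For Gamma(k, scale θ): mean = kθ, variance = kθ², so CV = 1/√k.
CV = SD/mean = 300/982 = 0.3055, hence k = 1/CV² = 10.7.
Then θ = mean/k = 982/10.7 = 91.6.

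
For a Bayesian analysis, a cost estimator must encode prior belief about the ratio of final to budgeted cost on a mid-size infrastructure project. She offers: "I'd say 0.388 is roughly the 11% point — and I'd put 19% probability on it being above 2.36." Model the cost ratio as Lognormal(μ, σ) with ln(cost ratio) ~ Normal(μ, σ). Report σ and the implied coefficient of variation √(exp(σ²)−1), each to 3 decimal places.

If T ~ Lognormal(μ,σ) then ln T ~ Normal(μ,σ), so the p-quantile of ln T is μ + z_p·σ.
ln(0.388) = -0.9467 and ln(2.36) = 0.8587; z_{0.11} = -1.227, z_{0.81} = 0.8779.
σ = (0.8587 − -0.9467)/(0.8779 − (-1.227)) = 0.858.
μ = -0.9467 − (-1.227)·0.858 = 0.106.
CV = √(exp(σ²)−1) = √(exp(0.7360)−1) = 1.043.

σ ≈ 0.858, CV ≈ 1.043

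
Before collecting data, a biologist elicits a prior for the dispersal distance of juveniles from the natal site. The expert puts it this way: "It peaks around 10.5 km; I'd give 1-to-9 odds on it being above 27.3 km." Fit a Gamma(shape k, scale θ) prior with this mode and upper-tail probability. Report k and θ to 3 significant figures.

Gamma(k,θ) with k>1 has mode (k−1)θ, so θ = 10.5/(k−1).
Need P(X < 27.3) = 0.9 with θ tied to k this way. Start at k = 2, θ = 10.5: P(X<27.3) ≈ 0.733.
Too low — raise k to concentrate. Iterating converges to k ≈ 3.1.
Then θ = 10.5/(3.1−1) ≈ 5.

k ≈ 3.1, θ ≈ 5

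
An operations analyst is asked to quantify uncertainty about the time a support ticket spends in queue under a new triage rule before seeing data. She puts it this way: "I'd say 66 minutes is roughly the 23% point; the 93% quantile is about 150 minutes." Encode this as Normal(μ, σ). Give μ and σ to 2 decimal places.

μ = 94.02, σ = 37.93

The p-quantile of Normal(μ,σ) is μ + z_p·σ, with z_{0.23} = -0.7388 and z_{0.93} = 1.476.
Eliminate σ: μ = (z₂·x₁ − z₁·x₂)/(z₂ − z₁) = (1.476·66 − (-0.7388)·150)/2.215 = 94.02.
Then σ = (x₂ − x₁)/(z₂ − z₁) = (150 − 66)/2.215 = 37.93.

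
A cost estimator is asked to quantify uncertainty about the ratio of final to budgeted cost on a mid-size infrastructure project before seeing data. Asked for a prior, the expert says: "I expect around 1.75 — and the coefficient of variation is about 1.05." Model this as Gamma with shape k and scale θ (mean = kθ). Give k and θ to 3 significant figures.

For Gamma(k, scale θ): mean = kθ, variance = kθ², so CV = 1/√k.
CV = 1.05, hence k = 1/CV² = 0.907.
Then θ = mean/k = 1.75/0.907 = 1.93.

k ≈ 0.907, θ ≈ 1.93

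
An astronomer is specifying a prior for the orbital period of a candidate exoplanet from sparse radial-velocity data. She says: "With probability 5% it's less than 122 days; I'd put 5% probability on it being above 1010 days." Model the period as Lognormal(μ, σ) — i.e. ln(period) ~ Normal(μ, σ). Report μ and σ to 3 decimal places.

If T ~ Lognormal(μ,σ) then ln T ~ Normal(μ,σ), so the p-quantile of ln T is μ + z_p·σ.
ln(122) = 4.804 and ln(1010) = 6.918; z_{0.05} = -1.645, z_{0.95} = 1.645.
σ = (6.918 − 4.804)/(1.645 − (-1.645)) = 0.643.
μ = 4.804 − (-1.645)·0.643 = 5.861.

μ ≈ 5.861, σ ≈ 0.643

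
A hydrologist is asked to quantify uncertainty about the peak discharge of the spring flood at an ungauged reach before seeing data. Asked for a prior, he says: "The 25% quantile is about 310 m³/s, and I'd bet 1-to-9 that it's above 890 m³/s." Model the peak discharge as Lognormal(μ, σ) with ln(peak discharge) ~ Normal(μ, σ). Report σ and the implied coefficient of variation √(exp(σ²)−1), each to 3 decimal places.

σ ≈ 0.539, CV ≈ 0.581

If T ~ Lognormal(μ,σ) then ln T ~ Normal(μ,σ), so the p-quantile of ln T is μ + z_p·σ.
ln(310) = 5.737 and ln(890) = 6.791; z_{0.25} = -0.6745, z_{0.9} = 1.282.
σ = (6.791 − 5.737)/(1.282 − (-0.6745)) = 0.539.
μ = 5.737 − (-0.6745)·0.539 = 6.100.
CV = √(exp(σ²)−1) = √(exp(0.2907)−1) = 0.581.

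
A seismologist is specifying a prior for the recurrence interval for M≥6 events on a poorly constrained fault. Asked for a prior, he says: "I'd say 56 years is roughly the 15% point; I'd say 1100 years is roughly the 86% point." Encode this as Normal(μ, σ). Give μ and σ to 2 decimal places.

μ = 567.18, σ = 493.21

For Normal(μ,σ), the p-quantile is μ + z_p·σ. Here z_{0.15} = -1.036, z_{0.86} = 1.08.
So 56 = μ − 1.036σ and 1100 = μ + 1.08σ.
Subtracting: σ = (1100 − 56)/(1.08 − (-1.036)) = 493.21.
Then μ = 56 − (-1.036)·493.21 = 567.18.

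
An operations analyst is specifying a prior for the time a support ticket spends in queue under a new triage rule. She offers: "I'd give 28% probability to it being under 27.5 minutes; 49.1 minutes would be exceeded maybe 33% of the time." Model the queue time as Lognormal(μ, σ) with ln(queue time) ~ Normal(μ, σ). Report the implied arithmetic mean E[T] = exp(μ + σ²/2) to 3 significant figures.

E[T] ≈ 44.9 minutes

If T ~ Lognormal(μ,σ) then ln T ~ Normal(μ,σ), so the p-quantile of ln T is μ + z_p·σ.
ln(27.5) = 3.314 and ln(49.1) = 3.894; z_{0.28} = -0.5828, z_{0.67} = 0.4399.
σ = (3.894 − 3.314)/(0.4399 − (-0.5828)) = 0.567.
μ = 3.314 − (-0.5828)·0.567 = 3.645.
E[T] = exp(μ + σ²/2) = exp(3.645 + 0.1606) = 44.9 minutes.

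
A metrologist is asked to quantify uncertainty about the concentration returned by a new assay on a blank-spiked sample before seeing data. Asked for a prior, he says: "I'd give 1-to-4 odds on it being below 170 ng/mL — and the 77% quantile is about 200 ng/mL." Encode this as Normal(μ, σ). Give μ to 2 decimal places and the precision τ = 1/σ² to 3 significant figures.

The p-quantile of Normal(μ,σ) is μ + z_p·σ, with z_{0.2} = -0.8416 and z_{0.77} = 0.7388.
Eliminate σ: μ = (z₂·x₁ − z₁·x₂)/(z₂ − z₁) = (0.7388·170 − (-0.8416)·200)/1.58 = 185.98.
Then σ = (x₂ − x₁)/(z₂ − z₁) = (200 − 170)/1.58 = 18.98.
Precision τ = 1/σ² = 1/18.98² = 0.00278.

μ = 185.98, τ = 0.00278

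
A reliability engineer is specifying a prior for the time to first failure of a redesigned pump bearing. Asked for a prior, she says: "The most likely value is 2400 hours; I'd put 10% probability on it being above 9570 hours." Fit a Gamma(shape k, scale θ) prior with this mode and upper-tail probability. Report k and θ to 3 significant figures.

k ≈ 1.96, θ ≈ 2500

Gamma(k,θ) with k>1 has mode (k−1)θ, so θ = 2400/(k−1).
Need P(X < 9570) = 0.9 with θ tied to k this way. Start at k = 2, θ = 2400: P(X<9570) ≈ 0.908.
Too high — lower k to spread out. Iterating converges to k ≈ 1.96.
Then θ = 2400/(1.96−1) ≈ 2500.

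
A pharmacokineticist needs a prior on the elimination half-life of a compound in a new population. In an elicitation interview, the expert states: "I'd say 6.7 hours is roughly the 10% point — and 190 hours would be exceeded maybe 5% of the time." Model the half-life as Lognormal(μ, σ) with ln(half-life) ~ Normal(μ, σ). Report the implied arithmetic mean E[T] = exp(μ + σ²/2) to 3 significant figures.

If T ~ Lognormal(μ,σ) then ln T ~ Normal(μ,σ), so the p-quantile of ln T is μ + z_p·σ.
ln(6.7) = 1.902 and ln(190) = 5.247; z_{0.1} = -1.282, z_{0.95} = 1.645.
σ = (5.247 − 1.902)/(1.645 − (-1.282)) = 1.143.
μ = 1.902 − (-1.282)·1.143 = 3.367.
E[T] = exp(μ + σ²/2) = exp(3.367 + 0.6532) = 55.7 hours.

E[T] ≈ 55.7 hours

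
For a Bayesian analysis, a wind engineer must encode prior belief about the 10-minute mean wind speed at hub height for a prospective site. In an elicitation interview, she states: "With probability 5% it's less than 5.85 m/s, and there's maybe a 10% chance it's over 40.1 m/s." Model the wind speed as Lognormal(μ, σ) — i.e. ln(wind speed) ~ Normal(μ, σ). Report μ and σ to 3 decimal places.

μ ≈ 2.848, σ ≈ 0.658

If T ~ Lognormal(μ,σ) then ln T ~ Normal(μ,σ), so the p-quantile of ln T is μ + z_p·σ.
ln(5.85) = 1.766 and ln(40.1) = 3.691; z_{0.05} = -1.645, z_{0.9} = 1.282.
σ = (3.691 − 1.766)/(1.282 − (-1.645)) = 0.658.
μ = 1.766 − (-1.645)·0.658 = 2.848.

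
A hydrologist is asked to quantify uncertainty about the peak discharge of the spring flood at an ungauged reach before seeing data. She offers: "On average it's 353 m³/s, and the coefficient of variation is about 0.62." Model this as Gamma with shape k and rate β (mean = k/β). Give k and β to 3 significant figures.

For Gamma(k, rate β): mean = k/β, variance = k/β², so CV = 1/√k.
CV = 0.62, hence k = 1/CV² = 2.6.
Then β = k/mean = 2.6/353 = 0.00737.

k ≈ 2.6, β ≈ 0.00737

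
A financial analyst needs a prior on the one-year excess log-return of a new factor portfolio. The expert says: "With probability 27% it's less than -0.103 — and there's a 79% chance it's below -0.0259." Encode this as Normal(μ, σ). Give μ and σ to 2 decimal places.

The p-quantile of Normal(μ,σ) is μ + z_p·σ, with z_{0.27} = -0.6128 and z_{0.79} = 0.8064.
Eliminate σ: μ = (z₂·x₁ − z₁·x₂)/(z₂ − z₁) = (0.8064·-0.103 − (-0.6128)·-0.0259)/1.419 = -0.07.
Then σ = (x₂ − x₁)/(z₂ − z₁) = (-0.0259 − -0.103)/1.419 = 0.05.

μ = -0.07, σ = 0.05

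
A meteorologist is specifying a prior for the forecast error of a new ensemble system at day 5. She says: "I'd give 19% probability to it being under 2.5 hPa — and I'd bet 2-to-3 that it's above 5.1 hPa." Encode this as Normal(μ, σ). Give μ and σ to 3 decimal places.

The p-quantile of Normal(μ,σ) is μ + z_p·σ, with z_{0.19} = -0.8779 and z_{0.6} = 0.2533.
Eliminate σ: μ = (z₂·x₁ − z₁·x₂)/(z₂ − z₁) = (0.2533·2.5 − (-0.8779)·5.1)/1.131 = 4.518.
Then σ = (x₂ − x₁)/(z₂ − z₁) = (5.1 − 2.5)/1.131 = 2.298.

μ = 4.518, σ = 2.298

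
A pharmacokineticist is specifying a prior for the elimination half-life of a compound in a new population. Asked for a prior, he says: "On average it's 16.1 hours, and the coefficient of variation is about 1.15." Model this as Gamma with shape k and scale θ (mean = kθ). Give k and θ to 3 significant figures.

k ≈ 0.756, θ ≈ 21.3

For Gamma(k, scale θ): mean = kθ, variance = kθ², so CV = 1/√k.
CV = 1.15, hence k = 1/CV² = 0.756.
Then θ = mean/k = 16.1/0.756 = 21.3.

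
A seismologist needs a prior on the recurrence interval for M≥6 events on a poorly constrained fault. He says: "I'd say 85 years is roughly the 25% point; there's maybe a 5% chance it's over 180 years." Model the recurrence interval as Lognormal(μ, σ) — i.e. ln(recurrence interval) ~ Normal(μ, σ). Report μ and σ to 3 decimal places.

μ ≈ 4.661, σ ≈ 0.323

If T ~ Lognormal(μ,σ) then ln T ~ Normal(μ,σ), so the p-quantile of ln T is μ + z_p·σ.
ln(85) = 4.443 and ln(180) = 5.193; z_{0.25} = -0.6745, z_{0.95} = 1.645.
σ = (5.193 − 4.443)/(1.645 − (-0.6745)) = 0.323.
μ = 4.443 − (-0.6745)·0.323 = 4.661.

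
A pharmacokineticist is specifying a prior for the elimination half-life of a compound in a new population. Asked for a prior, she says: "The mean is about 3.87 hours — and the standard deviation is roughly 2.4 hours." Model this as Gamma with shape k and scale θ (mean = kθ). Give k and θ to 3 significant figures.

For Gamma(k, scale θ): mean = kθ, variance = kθ², so CV = 1/√k.
CV = SD/mean = 2.4/3.87 = 0.6202, hence k = 1/CV² = 2.6.
Then θ = mean/k = 3.87/2.6 = 1.49.

k ≈ 2.6, θ ≈ 1.49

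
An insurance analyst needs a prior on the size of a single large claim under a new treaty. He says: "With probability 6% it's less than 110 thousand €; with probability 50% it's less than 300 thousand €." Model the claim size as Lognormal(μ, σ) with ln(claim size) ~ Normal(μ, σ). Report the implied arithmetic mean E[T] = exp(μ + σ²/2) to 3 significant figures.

If T ~ Lognormal(μ,σ) then ln T ~ Normal(μ,σ), so the p-quantile of ln T is μ + z_p·σ.
ln(110) = 4.7 and ln(300) = 5.704; z_{0.06} = -1.555, z_{0.5} = 0.
σ = (5.704 − 4.7)/(0 − (-1.555)) = 0.645.
μ = 4.7 − (-1.555)·0.645 = 5.704.
E[T] = exp(μ + σ²/2) = exp(5.704 + 0.2082) = 369 thousand €.

E[T] ≈ 369 thousand €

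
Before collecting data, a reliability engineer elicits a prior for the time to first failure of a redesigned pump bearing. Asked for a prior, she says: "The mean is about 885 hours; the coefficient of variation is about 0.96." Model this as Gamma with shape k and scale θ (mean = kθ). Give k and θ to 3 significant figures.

For Gamma(k, scale θ): mean = kθ, variance = kθ², so CV = 1/√k.
CV = 0.96, hence k = 1/CV² = 1.09.
Then θ = mean/k = 885/1.09 = 816.

k ≈ 1.09, θ ≈ 816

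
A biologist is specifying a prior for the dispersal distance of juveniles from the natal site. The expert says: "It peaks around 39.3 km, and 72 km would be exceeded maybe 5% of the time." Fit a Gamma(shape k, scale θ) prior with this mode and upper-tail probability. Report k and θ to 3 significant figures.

k ≈ 8.6, θ ≈ 5.17

Gamma(k,θ) with k>1 has mode (k−1)θ, so θ = 39.3/(k−1).
Need P(X < 72) = 0.95 with θ tied to k this way. Start at k = 2, θ = 39.3: P(X<72) ≈ 0.547.
Too low — raise k to concentrate. Iterating converges to k ≈ 8.6.
Then θ = 39.3/(8.6−1) ≈ 5.17.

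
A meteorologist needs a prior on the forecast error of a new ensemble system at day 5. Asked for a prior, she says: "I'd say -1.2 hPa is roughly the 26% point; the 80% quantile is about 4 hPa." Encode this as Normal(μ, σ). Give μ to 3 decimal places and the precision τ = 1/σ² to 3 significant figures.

For Normal(μ,σ), the p-quantile is μ + z_p·σ. Here z_{0.26} = -0.6433, z_{0.8} = 0.8416.
So -1.2 = μ − 0.6433σ and 4 = μ + 0.8416σ.
Subtracting: σ = (4 − -1.2)/(0.8416 − (-0.6433)) = 3.502.
Then μ = -1.2 − (-0.6433)·3.502 = 1.053.
Precision τ = 1/σ² = 1/3.502² = 0.0816.

μ = 1.053, τ = 0.0816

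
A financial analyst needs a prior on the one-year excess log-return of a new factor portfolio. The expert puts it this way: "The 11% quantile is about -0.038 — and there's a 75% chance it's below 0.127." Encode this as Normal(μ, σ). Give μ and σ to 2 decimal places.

For Normal(μ,σ), the p-quantile is μ + z_p·σ. Here z_{0.11} = -1.227, z_{0.75} = 0.6745.
So -0.038 = μ − 1.227σ and 0.127 = μ + 0.6745σ.
Subtracting: σ = (0.127 − -0.038)/(0.6745 − (-1.227)) = 0.09.
Then μ = -0.038 − (-1.227)·0.09 = 0.07.

μ = 0.07, σ = 0.09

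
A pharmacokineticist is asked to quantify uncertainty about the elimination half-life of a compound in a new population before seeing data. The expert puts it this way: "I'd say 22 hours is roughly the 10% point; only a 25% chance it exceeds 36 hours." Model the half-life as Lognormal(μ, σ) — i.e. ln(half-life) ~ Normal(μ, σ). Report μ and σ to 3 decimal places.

μ ≈ 3.414, σ ≈ 0.252

If T ~ Lognormal(μ,σ) then ln T ~ Normal(μ,σ), so the p-quantile of ln T is μ + z_p·σ.
ln(22) = 3.091 and ln(36) = 3.584; z_{0.1} = -1.282, z_{0.75} = 0.6745.
σ = (3.584 − 3.091)/(0.6745 − (-1.282)) = 0.252.
μ = 3.091 − (-1.282)·0.252 = 3.414.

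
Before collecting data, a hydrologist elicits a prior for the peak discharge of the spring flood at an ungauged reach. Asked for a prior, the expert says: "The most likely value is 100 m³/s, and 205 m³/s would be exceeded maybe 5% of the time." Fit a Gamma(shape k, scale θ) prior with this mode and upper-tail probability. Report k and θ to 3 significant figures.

k ≈ 6.37, θ ≈ 18.6

Gamma(k,θ) with k>1 has mode (k−1)θ, so θ = 100/(k−1).
Need P(X < 205) = 0.95 with θ tied to k this way. Start at k = 2, θ = 100: P(X<205) ≈ 0.607.
Too low — raise k to concentrate. Iterating converges to k ≈ 6.37.
Then θ = 100/(6.37−1) ≈ 18.6.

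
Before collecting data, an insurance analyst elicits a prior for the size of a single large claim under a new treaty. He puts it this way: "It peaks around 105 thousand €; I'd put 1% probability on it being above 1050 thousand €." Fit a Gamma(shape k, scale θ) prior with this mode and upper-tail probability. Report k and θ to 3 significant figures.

k ≈ 1.58, θ ≈ 180

Gamma(k,θ) with k>1 has mode (k−1)θ, so θ = 105/(k−1).
Need P(X < 1050) = 0.99 with θ tied to k this way. Start at k = 2, θ = 105: P(X<1050) ≈ 1.000.
Too high — lower k to spread out. Iterating converges to k ≈ 1.58.
Then θ = 105/(1.58−1) ≈ 180.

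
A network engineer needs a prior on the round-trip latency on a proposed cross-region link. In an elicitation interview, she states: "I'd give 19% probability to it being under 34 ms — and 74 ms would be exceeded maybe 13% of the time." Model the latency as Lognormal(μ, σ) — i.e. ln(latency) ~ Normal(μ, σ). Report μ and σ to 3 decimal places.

μ ≈ 3.867, σ ≈ 0.388

If T ~ Lognormal(μ,σ) then ln T ~ Normal(μ,σ), so the p-quantile of ln T is μ + z_p·σ.
ln(34) = 3.526 and ln(74) = 4.304; z_{0.19} = -0.8779, z_{0.87} = 1.126.
σ = (4.304 − 3.526)/(1.126 − (-0.8779)) = 0.388.
μ = 3.526 − (-0.8779)·0.388 = 3.867.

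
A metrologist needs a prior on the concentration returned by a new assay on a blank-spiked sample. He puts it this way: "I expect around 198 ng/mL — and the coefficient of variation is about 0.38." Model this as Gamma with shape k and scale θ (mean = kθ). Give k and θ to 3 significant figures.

k ≈ 6.93, θ ≈ 28.6

For Gamma(k, scale θ): mean = kθ, variance = kθ², so CV = 1/√k.
CV = 0.38, hence k = 1/CV² = 6.93.
Then θ = mean/k = 198/6.93 = 28.6.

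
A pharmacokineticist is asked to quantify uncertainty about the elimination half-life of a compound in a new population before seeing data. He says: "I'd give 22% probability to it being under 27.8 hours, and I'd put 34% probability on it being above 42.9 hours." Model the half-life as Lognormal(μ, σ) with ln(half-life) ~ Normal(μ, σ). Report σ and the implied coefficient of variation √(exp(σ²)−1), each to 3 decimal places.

σ ≈ 0.366, CV ≈ 0.379

If T ~ Lognormal(μ,σ) then ln T ~ Normal(μ,σ), so the p-quantile of ln T is μ + z_p·σ.
ln(27.8) = 3.325 and ln(42.9) = 3.759; z_{0.22} = -0.7722, z_{0.66} = 0.4125.
σ = (3.759 − 3.325)/(0.4125 − (-0.7722)) = 0.366.
μ = 3.325 − (-0.7722)·0.366 = 3.608.
CV = √(exp(σ²)−1) = √(exp(0.1341)−1) = 0.379.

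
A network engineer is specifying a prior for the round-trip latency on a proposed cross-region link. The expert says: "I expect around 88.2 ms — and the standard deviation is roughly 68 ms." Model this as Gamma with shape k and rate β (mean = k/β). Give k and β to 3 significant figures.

k ≈ 1.68, β ≈ 0.0191

For Gamma(k, rate β): mean = k/β, variance = k/β², so CV = 1/√k.
CV = SD/mean = 68/88.2 = 0.771, hence k = 1/CV² = 1.68.
Then β = k/mean = 1.68/88.2 = 0.0191.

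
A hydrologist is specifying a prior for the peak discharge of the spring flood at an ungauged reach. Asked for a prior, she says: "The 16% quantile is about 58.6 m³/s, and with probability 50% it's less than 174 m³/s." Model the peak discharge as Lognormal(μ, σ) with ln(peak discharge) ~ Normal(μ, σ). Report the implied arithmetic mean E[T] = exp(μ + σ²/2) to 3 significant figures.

If T ~ Lognormal(μ,σ) then ln T ~ Normal(μ,σ), so the p-quantile of ln T is μ + z_p·σ.
ln(58.6) = 4.071 and ln(174) = 5.159; z_{0.16} = -0.9945, z_{0.5} = 0.
σ = (5.159 − 4.071)/(0 − (-0.9945)) = 1.094.
μ = 4.071 − (-0.9945)·1.094 = 5.159.
E[T] = exp(μ + σ²/2) = exp(5.159 + 0.5988) = 317 m³/s.

E[T] ≈ 317 m³/s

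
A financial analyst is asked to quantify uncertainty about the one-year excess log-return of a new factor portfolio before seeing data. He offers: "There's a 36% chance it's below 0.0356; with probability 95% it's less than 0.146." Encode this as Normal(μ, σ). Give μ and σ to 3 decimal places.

The p-quantile of Normal(μ,σ) is μ + z_p·σ, with z_{0.36} = -0.3585 and z_{0.95} = 1.645.
Eliminate σ: μ = (z₂·x₁ − z₁·x₂)/(z₂ − z₁) = (1.645·0.0356 − (-0.3585)·0.146)/2.003 = 0.055.
Then σ = (x₂ − x₁)/(z₂ − z₁) = (0.146 − 0.0356)/2.003 = 0.055.

μ = 0.055, σ = 0.055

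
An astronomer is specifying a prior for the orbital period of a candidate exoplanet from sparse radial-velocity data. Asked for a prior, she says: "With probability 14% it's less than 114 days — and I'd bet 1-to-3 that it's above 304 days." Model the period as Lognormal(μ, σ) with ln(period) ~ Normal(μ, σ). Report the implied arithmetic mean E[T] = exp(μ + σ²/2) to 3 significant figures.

E[T] ≈ 244 days

If T ~ Lognormal(μ,σ) then ln T ~ Normal(μ,σ), so the p-quantile of ln T is μ + z_p·σ.
ln(114) = 4.736 and ln(304) = 5.717; z_{0.14} = -1.08, z_{0.75} = 0.6745.
σ = (5.717 − 4.736)/(0.6745 − (-1.08)) = 0.559.
μ = 4.736 − (-1.08)·0.559 = 5.340.
E[T] = exp(μ + σ²/2) = exp(5.340 + 0.1562) = 244 days.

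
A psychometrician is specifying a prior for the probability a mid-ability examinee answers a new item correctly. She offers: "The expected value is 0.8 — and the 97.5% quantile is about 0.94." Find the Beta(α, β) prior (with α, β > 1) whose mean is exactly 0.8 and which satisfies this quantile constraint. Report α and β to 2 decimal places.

With mean 0.8 fixed, write α = 0.8s, β = 0.2s where s = α+β.
Need P(θ < 0.94) = 0.975 under Beta(0.8s, 0.2s). Normal approximation: (q−m)/√(m(1−m)/s) ≈ z_{0.975} = 1.96, so s ≈ 0.8·0.2·(1.96)²/(0.94−0.8)² = 31.4.
At s = 31.4: P(θ<0.94) ≈ 0.994. Adjusting to match 0.975 gives s ≈ 19.79.
So α = 0.8·19.79 ≈ 15.83, β = 0.2·19.79 ≈ 3.96.

α ≈ 15.83, β ≈ 3.96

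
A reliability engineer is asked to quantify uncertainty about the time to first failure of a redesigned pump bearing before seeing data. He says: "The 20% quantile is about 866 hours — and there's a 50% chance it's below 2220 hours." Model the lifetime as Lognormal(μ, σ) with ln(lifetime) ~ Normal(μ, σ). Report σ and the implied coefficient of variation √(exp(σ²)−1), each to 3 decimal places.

σ ≈ 1.119, CV ≈ 1.579

If T ~ Lognormal(μ,σ) then ln T ~ Normal(μ,σ), so the p-quantile of ln T is μ + z_p·σ.
ln(866) = 6.764 and ln(2220) = 7.705; z_{0.2} = -0.8416, z_{0.5} = 0.
σ = (7.705 − 6.764)/(0 − (-0.8416)) = 1.119.
μ = 6.764 − (-0.8416)·1.119 = 7.705.
CV = √(exp(σ²)−1) = √(exp(1.2511)−1) = 1.579.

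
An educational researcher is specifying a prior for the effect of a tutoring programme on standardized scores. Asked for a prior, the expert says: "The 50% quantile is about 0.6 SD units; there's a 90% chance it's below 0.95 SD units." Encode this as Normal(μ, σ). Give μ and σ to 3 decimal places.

The p-quantile of Normal(μ,σ) is μ + z_p·σ, with z_{0.5} = 0 and z_{0.9} = 1.282.
Eliminate σ: μ = (z₂·x₁ − z₁·x₂)/(z₂ − z₁) = (1.282·0.6 − (0)·0.95)/1.282 = 0.600.
Then σ = (x₂ − x₁)/(z₂ − z₁) = (0.95 − 0.6)/1.282 = 0.273.

μ = 0.600, σ = 0.273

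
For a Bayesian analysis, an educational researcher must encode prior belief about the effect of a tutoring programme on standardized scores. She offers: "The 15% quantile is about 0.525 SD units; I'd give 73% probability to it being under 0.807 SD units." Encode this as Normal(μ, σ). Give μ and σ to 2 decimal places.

μ = 0.70, σ = 0.17

The p-quantile of Normal(μ,σ) is μ + z_p·σ, with z_{0.15} = -1.036 and z_{0.73} = 0.6128.
Eliminate σ: μ = (z₂·x₁ − z₁·x₂)/(z₂ − z₁) = (0.6128·0.525 − (-1.036)·0.807)/1.649 = 0.70.
Then σ = (x₂ − x₁)/(z₂ − z₁) = (0.807 − 0.525)/1.649 = 0.17.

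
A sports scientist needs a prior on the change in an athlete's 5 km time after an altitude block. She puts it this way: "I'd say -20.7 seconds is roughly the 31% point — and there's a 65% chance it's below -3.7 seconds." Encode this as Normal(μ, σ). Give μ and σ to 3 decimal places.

The p-quantile of Normal(μ,σ) is μ + z_p·σ, with z_{0.31} = -0.4959 and z_{0.65} = 0.3853.
Eliminate σ: μ = (z₂·x₁ − z₁·x₂)/(z₂ − z₁) = (0.3853·-20.7 − (-0.4959)·-3.7)/0.8812 = -11.134.
Then σ = (x₂ − x₁)/(z₂ − z₁) = (-3.7 − -20.7)/0.8812 = 19.293.

μ = -11.134, σ = 19.293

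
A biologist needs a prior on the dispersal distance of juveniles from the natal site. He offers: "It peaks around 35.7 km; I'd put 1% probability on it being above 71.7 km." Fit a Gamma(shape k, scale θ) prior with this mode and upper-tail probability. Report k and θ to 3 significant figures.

Gamma(k,θ) with k>1 has mode (k−1)θ, so θ = 35.7/(k−1).
Need P(X < 71.7) = 0.99 with θ tied to k this way. Start at k = 2, θ = 35.7: P(X<71.7) ≈ 0.596.
Too low — raise k to concentrate. Iterating converges to k ≈ 11.1.
Then θ = 35.7/(11.1−1) ≈ 3.54.

k ≈ 11.1, θ ≈ 3.54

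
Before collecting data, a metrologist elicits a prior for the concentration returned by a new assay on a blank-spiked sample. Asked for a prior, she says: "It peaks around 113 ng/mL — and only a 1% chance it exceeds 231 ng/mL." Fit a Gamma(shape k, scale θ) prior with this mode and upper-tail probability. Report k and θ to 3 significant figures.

Gamma(k,θ) with k>1 has mode (k−1)θ, so θ = 113/(k−1).
Need P(X < 231) = 0.99 with θ tied to k this way. Start at k = 2, θ = 113: P(X<231) ≈ 0.606.
Too low — raise k to concentrate. Iterating converges to k ≈ 10.6.
Then θ = 113/(10.6−1) ≈ 11.8.

k ≈ 10.6, θ ≈ 11.8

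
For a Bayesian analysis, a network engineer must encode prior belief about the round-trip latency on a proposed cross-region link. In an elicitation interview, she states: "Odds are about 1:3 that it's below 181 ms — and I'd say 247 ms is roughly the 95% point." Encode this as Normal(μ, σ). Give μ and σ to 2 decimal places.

For Normal(μ,σ), the p-quantile is μ + z_p·σ. Here z_{0.25} = -0.6745, z_{0.95} = 1.645.
So 181 = μ − 0.6745σ and 247 = μ + 1.645σ.
Subtracting: σ = (247 − 181)/(1.645 − (-0.6745)) = 28.46.
Then μ = 181 − (-0.6745)·28.46 = 200.19.

μ = 200.19, σ = 28.46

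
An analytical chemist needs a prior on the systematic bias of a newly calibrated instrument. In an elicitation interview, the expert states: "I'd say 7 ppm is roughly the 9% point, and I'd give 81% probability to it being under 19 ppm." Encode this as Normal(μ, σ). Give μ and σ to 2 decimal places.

μ = 14.25, σ = 5.41

The p-quantile of Normal(μ,σ) is μ + z_p·σ, with z_{0.09} = -1.341 and z_{0.81} = 0.8779.
Eliminate σ: μ = (z₂·x₁ − z₁·x₂)/(z₂ − z₁) = (0.8779·7 − (-1.341)·19)/2.219 = 14.25.
Then σ = (x₂ − x₁)/(z₂ − z₁) = (19 − 7)/2.219 = 5.41.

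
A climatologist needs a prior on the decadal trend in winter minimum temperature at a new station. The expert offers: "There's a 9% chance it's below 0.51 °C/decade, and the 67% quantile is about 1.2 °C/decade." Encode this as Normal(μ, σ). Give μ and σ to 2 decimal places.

μ = 1.03, σ = 0.39

For Normal(μ,σ), the p-quantile is μ + z_p·σ. Here z_{0.09} = -1.341, z_{0.67} = 0.4399.
So 0.51 = μ − 1.341σ and 1.2 = μ + 0.4399σ.
Subtracting: σ = (1.2 − 0.51)/(0.4399 − (-1.341)) = 0.39.
Then μ = 0.51 − (-1.341)·0.39 = 1.03.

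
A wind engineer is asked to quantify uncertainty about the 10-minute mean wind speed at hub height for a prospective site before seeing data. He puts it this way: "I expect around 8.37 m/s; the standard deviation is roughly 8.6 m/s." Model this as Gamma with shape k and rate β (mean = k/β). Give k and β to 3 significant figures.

k ≈ 0.947, β ≈ 0.113

For Gamma(k, rate β): mean = k/β, variance = k/β², so CV = 1/√k.
CV = SD/mean = 8.6/8.37 = 1.027, hence k = 1/CV² = 0.947.
Then β = k/mean = 0.947/8.37 = 0.113.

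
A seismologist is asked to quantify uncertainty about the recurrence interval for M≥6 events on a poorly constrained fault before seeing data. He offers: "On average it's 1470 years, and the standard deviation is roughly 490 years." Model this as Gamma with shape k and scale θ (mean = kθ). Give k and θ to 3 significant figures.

k ≈ 9, θ ≈ 163

For Gamma(k, scale θ): mean = kθ, variance = kθ², so CV = 1/√k.
CV = SD/mean = 490/1470 = 0.3333, hence k = 1/CV² = 9.
Then θ = mean/k = 1470/9 = 163.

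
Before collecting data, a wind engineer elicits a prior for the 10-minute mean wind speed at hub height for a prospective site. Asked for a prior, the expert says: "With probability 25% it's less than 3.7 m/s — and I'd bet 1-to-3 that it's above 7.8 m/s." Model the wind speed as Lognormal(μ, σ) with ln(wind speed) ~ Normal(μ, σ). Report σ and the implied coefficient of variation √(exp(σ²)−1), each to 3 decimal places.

If T ~ Lognormal(μ,σ) then ln T ~ Normal(μ,σ), so the p-quantile of ln T is μ + z_p·σ.
ln(3.7) = 1.308 and ln(7.8) = 2.054; z_{0.25} = -0.6745, z_{0.75} = 0.6745.
σ = (2.054 − 1.308)/(0.6745 − (-0.6745)) = 0.553.
μ = 1.308 − (-0.6745)·0.553 = 1.681.
CV = √(exp(σ²)−1) = √(exp(0.3056)−1) = 0.598.

σ ≈ 0.553, CV ≈ 0.598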